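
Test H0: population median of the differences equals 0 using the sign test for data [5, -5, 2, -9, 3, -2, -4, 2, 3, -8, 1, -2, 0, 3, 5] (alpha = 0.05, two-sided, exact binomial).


Step 1: Discard zero differences. Original n = 15; n_eff = number of nonzero differences = 14.
Nonzero differences (with sign): +5, -5, +2, -9, +3, -2, -4, +2, +3, -8, +1, -2, +3, +5
Step 2: Count signs: positive = 8, negative = 6.
Step 3: Under H0: P(positive) = 0.5, so the number of positives S ~ Bin(14, 0.5).
Step 4: Two-sided exact p-value = sum of Bin(14,0.5) probabilities at or below the observed probability = 0.790527.
Step 5: alpha = 0.05. fail to reject H0.

n_eff = 14, pos = 8, neg = 6, p = 0.790527, fail to reject H0.


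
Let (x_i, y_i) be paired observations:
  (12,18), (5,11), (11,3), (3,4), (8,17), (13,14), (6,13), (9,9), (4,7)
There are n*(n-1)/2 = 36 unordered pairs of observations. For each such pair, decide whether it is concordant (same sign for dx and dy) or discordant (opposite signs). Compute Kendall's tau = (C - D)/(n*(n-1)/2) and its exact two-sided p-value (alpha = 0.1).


Step 1: Enumerate the 36 unordered pairs (i,j) with i<j and classify each by sign(x_j-x_i) * sign(y_j-y_i).
  (1,2):dx=-7,dy=-7->C; (1,3):dx=-1,dy=-15->C; (1,4):dx=-9,dy=-14->C; (1,5):dx=-4,dy=-1->C
  (1,6):dx=+1,dy=-4->D; (1,7):dx=-6,dy=-5->C; (1,8):dx=-3,dy=-9->C; (1,9):dx=-8,dy=-11->C
  (2,3):dx=+6,dy=-8->D; (2,4):dx=-2,dy=-7->C; (2,5):dx=+3,dy=+6->C; (2,6):dx=+8,dy=+3->C
  (2,7):dx=+1,dy=+2->C; (2,8):dx=+4,dy=-2->D; (2,9):dx=-1,dy=-4->C; (3,4):dx=-8,dy=+1->D
  (3,5):dx=-3,dy=+14->D; (3,6):dx=+2,dy=+11->C; (3,7):dx=-5,dy=+10->D; (3,8):dx=-2,dy=+6->D
  (3,9):dx=-7,dy=+4->D; (4,5):dx=+5,dy=+13->C; (4,6):dx=+10,dy=+10->C; (4,7):dx=+3,dy=+9->C
  (4,8):dx=+6,dy=+5->C; (4,9):dx=+1,dy=+3->C; (5,6):dx=+5,dy=-3->D; (5,7):dx=-2,dy=-4->C
  (5,8):dx=+1,dy=-8->D; (5,9):dx=-4,dy=-10->C; (6,7):dx=-7,dy=-1->C; (6,8):dx=-4,dy=-5->C
  (6,9):dx=-9,dy=-7->C; (7,8):dx=+3,dy=-4->D; (7,9):dx=-2,dy=-6->C; (8,9):dx=-5,dy=-2->C
Step 2: C = 25, D = 11, total pairs = 36.
Step 3: tau = (C - D)/(n(n-1)/2) = (25 - 11)/36 = 0.388889.
Step 4: Exact two-sided p-value (enumerate n! = 362880 permutations of y under H0): p = 0.180181.
Step 5: alpha = 0.1. fail to reject H0.

tau_b = 0.3889 (C=25, D=11), p = 0.180181, fail to reject H0.


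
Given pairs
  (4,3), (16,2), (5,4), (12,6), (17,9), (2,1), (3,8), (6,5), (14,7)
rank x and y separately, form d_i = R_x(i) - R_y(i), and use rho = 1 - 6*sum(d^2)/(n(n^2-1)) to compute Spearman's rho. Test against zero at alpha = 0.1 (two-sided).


Step 1: Rank x and y separately (midranks; no ties here).
rank(x): 4->3, 16->8, 5->4, 12->6, 17->9, 2->1, 3->2, 6->5, 14->7
rank(y): 3->3, 2->2, 4->4, 6->6, 9->9, 1->1, 8->8, 5->5, 7->7
Step 2: d_i = R_x(i) - R_y(i); compute d_i^2.
  (3-3)^2=0, (8-2)^2=36, (4-4)^2=0, (6-6)^2=0, (9-9)^2=0, (1-1)^2=0, (2-8)^2=36, (5-5)^2=0, (7-7)^2=0
sum(d^2) = 72.
Step 3: rho = 1 - 6*72 / (9*(9^2 - 1)) = 1 - 432/720 = 0.400000.
Step 4: Under H0, t = rho * sqrt((n-2)/(1-rho^2)) = 1.1547 ~ t(7).
Step 5: Two-sided p-value from the t-distribution with 7 df = 0.286105.
Step 6: alpha = 0.1. fail to reject H0.

rho = 0.4000, p = 0.286105, fail to reject H0 at alpha = 0.1.


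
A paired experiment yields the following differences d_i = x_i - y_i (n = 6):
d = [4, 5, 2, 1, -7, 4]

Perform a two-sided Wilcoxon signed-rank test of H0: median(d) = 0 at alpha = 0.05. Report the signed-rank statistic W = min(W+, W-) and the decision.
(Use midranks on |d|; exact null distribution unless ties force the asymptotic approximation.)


Step 1: Drop any zero differences (none here) and take |d_i|.
|d| = [4, 5, 2, 1, 7, 4]
Step 2: Midrank |d_i| (ties get averaged ranks).
ranks: |4|->3.5, |5|->5, |2|->2, |1|->1, |7|->6, |4|->3.5
Step 3: Attach original signs; sum ranks with positive sign and with negative sign.
W+ = 3.5 + 5 + 2 + 1 + 3.5 = 15
W- = 6 = 6
(Check: W+ + W- = 21 should equal n(n+1)/2 = 21.)
Step 4: Test statistic W = min(W+, W-) = 6.
Step 5: Ties in |d|, so use the tie-corrected normal approximation.
        E[W] = n(n+1)/4 = 6*7/4 = 10.5.
        Tie groups: |d|=4 (t=2); sum(t^3 - t) = 6.
        Var[W] = n(n+1)(2n+1)/24 - sum(t^3-t)/48 = 546/24 - 6/48 = 22.625.
        z = (W - E[W]) / sqrt(Var[W]) = (6 - 10.5) / 4.7566 = -0.9461.
        Two-sided p = 2*Phi(z) = 0.344118.
Step 6: alpha = 0.05. fail to reject H0.

W+ = 15, W- = 6, W = min = 6, p = 0.344118, fail to reject H0.


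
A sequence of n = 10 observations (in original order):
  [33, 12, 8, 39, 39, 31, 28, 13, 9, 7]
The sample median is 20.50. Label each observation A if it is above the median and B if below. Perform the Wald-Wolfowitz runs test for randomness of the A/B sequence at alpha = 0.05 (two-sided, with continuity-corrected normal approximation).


Step 1: Compute median = 20.50; label A = above, B = below.
Labels in order: ABBAAAABBB  (n_A = 5, n_B = 5)
Step 2: Count runs R = 4.
Step 3: Under H0 (random ordering), E[R] = 2*n_A*n_B/(n_A+n_B) + 1 = 2*5*5/10 + 1 = 6.0000.
        Var[R] = 2*n_A*n_B*(2*n_A*n_B - n_A - n_B) / ((n_A+n_B)^2 * (n_A+n_B-1)) = 2000/900 = 2.2222.
        SD[R] = 1.4907.
Step 4: Continuity-corrected z = (R + 0.5 - E[R]) / SD[R] = (4 + 0.5 - 6.0000) / 1.4907 = -1.0062.
Step 5: Two-sided p-value via normal approximation = 2*(1 - Phi(|z|)) = 0.314305.
Step 6: alpha = 0.05. fail to reject H0.

R = 4, z = -1.0062, p = 0.314305, fail to reject H0.


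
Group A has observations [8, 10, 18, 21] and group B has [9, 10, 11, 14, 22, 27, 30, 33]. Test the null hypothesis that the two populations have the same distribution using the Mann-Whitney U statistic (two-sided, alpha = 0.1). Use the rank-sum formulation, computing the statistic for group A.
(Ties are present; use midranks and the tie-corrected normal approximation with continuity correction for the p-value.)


Step 1: Combine and sort all 12 observations; assign midranks.
sorted (value, group): (8,X), (9,Y), (10,X), (10,Y), (11,Y), (14,Y), (18,X), (21,X), (22,Y), (27,Y), (30,Y), (33,Y)
ranks: 8->1, 9->2, 10->3.5, 10->3.5, 11->5, 14->6, 18->7, 21->8, 22->9, 27->10, 30->11, 33->12
Step 2: Rank sum for X: R1 = 1 + 3.5 + 7 + 8 = 19.5.
Step 3: U_X = R1 - n1(n1+1)/2 = 19.5 - 4*5/2 = 19.5 - 10 = 9.5.
       U_Y = n1*n2 - U_X = 32 - 9.5 = 22.5.
Step 4: Ties are present, so use the tie-corrected normal approximation (with continuity correction) for the p-value.
Step 5: p-value = 0.307332; compare to alpha = 0.1. fail to reject H0.

U_X = 9.5, p = 0.307332, fail to reject H0 at alpha = 0.1.


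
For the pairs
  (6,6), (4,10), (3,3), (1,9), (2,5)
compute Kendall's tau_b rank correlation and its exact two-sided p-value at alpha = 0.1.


Step 1: Enumerate the 10 unordered pairs (i,j) with i<j and classify each by sign(x_j-x_i) * sign(y_j-y_i).
  (1,2):dx=-2,dy=+4->D; (1,3):dx=-3,dy=-3->C; (1,4):dx=-5,dy=+3->D; (1,5):dx=-4,dy=-1->C
  (2,3):dx=-1,dy=-7->C; (2,4):dx=-3,dy=-1->C; (2,5):dx=-2,dy=-5->C; (3,4):dx=-2,dy=+6->D
  (3,5):dx=-1,dy=+2->D; (4,5):dx=+1,dy=-4->D
Step 2: C = 5, D = 5, total pairs = 10.
Step 3: tau = (C - D)/(n(n-1)/2) = (5 - 5)/10 = 0.000000.
Step 4: Exact two-sided p-value (enumerate n! = 120 permutations of y under H0): p = 1.000000.
Step 5: alpha = 0.1. fail to reject H0.

tau_b = 0.0000 (C=5, D=5), p = 1.000000, fail to reject H0.


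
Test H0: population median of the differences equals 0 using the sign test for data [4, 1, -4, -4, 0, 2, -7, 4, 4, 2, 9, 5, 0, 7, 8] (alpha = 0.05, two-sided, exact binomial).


Step 1: Discard zero differences. Original n = 15; n_eff = number of nonzero differences = 13.
Nonzero differences (with sign): +4, +1, -4, -4, +2, -7, +4, +4, +2, +9, +5, +7, +8
Step 2: Count signs: positive = 10, negative = 3.
Step 3: Under H0: P(positive) = 0.5, so the number of positives S ~ Bin(13, 0.5).
Step 4: Two-sided exact p-value = sum of Bin(13,0.5) probabilities at or below the observed probability = 0.092285.
Step 5: alpha = 0.05. fail to reject H0.

n_eff = 13, pos = 10, neg = 3, p = 0.092285, fail to reject H0.


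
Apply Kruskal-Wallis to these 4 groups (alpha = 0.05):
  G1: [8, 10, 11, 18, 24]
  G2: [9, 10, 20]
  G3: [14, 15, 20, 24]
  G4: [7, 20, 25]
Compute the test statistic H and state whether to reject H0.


Step 1: Combine all N = 15 observations and assign midranks.
sorted (value, group, rank): (7,G4,1), (8,G1,2), (9,G2,3), (10,G1,4.5), (10,G2,4.5), (11,G1,6), (14,G3,7), (15,G3,8), (18,G1,9), (20,G2,11), (20,G3,11), (20,G4,11), (24,G1,13.5), (24,G3,13.5), (25,G4,15)
Step 2: Sum ranks within each group.
R_1 = 35 (n_1 = 5)
R_2 = 18.5 (n_2 = 3)
R_3 = 39.5 (n_3 = 4)
R_4 = 27 (n_4 = 3)
Step 3: H = 12/(N(N+1)) * sum(R_i^2/n_i) - 3(N+1)
     = 12/(15*16) * (35^2/5 + 18.5^2/3 + 39.5^2/4 + 27^2/3) - 3*16
     = 0.050000 * 992.146 - 48
     = 1.607292.
Step 4: Ties present; correction factor C = 1 - 36/(15^3 - 15) = 0.989286. Corrected H = 1.607292 / 0.989286 = 1.624699.
Step 5: Under H0, H ~ chi^2(3); p-value = 0.653803.
Step 6: alpha = 0.05. fail to reject H0.

H = 1.6247, df = 3, p = 0.653803, fail to reject H0.


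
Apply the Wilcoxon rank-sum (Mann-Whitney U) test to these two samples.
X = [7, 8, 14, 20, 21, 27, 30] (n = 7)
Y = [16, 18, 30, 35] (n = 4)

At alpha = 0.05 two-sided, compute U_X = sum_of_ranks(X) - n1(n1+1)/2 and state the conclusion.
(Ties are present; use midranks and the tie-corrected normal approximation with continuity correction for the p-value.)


Step 1: Combine and sort all 11 observations; assign midranks.
sorted (value, group): (7,X), (8,X), (14,X), (16,Y), (18,Y), (20,X), (21,X), (27,X), (30,X), (30,Y), (35,Y)
ranks: 7->1, 8->2, 14->3, 16->4, 18->5, 20->6, 21->7, 27->8, 30->9.5, 30->9.5, 35->11
Step 2: Rank sum for X: R1 = 1 + 2 + 3 + 6 + 7 + 8 + 9.5 = 36.5.
Step 3: U_X = R1 - n1(n1+1)/2 = 36.5 - 7*8/2 = 36.5 - 28 = 8.5.
       U_Y = n1*n2 - U_X = 28 - 8.5 = 19.5.
Step 4: Ties are present, so use the tie-corrected normal approximation (with continuity correction) for the p-value.
Step 5: p-value = 0.343605; compare to alpha = 0.05. fail to reject H0.

U_X = 8.5, p = 0.343605, fail to reject H0 at alpha = 0.05.


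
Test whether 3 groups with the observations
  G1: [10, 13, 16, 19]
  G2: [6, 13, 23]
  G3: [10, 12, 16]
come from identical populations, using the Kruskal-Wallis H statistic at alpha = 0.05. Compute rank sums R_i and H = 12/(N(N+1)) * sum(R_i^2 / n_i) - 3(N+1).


Step 1: Combine all N = 10 observations and assign midranks.
sorted (value, group, rank): (6,G2,1), (10,G1,2.5), (10,G3,2.5), (12,G3,4), (13,G1,5.5), (13,G2,5.5), (16,G1,7.5), (16,G3,7.5), (19,G1,9), (23,G2,10)
Step 2: Sum ranks within each group.
R_1 = 24.5 (n_1 = 4)
R_2 = 16.5 (n_2 = 3)
R_3 = 14 (n_3 = 3)
Step 3: H = 12/(N(N+1)) * sum(R_i^2/n_i) - 3(N+1)
     = 12/(10*11) * (24.5^2/4 + 16.5^2/3 + 14^2/3) - 3*11
     = 0.109091 * 306.146 - 33
     = 0.397727.
Step 4: Ties present; correction factor C = 1 - 18/(10^3 - 10) = 0.981818. Corrected H = 0.397727 / 0.981818 = 0.405093.
Step 5: Under H0, H ~ chi^2(2); p-value = 0.816649.
Step 6: alpha = 0.05. fail to reject H0.

H = 0.4051, df = 2, p = 0.816649, fail to reject H0.


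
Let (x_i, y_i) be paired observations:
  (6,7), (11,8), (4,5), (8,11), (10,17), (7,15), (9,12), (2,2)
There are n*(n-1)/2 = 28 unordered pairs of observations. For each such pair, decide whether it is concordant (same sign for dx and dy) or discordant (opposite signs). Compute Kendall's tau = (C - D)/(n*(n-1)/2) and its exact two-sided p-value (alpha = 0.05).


Step 1: Enumerate the 28 unordered pairs (i,j) with i<j and classify each by sign(x_j-x_i) * sign(y_j-y_i).
  (1,2):dx=+5,dy=+1->C; (1,3):dx=-2,dy=-2->C; (1,4):dx=+2,dy=+4->C; (1,5):dx=+4,dy=+10->C
  (1,6):dx=+1,dy=+8->C; (1,7):dx=+3,dy=+5->C; (1,8):dx=-4,dy=-5->C; (2,3):dx=-7,dy=-3->C
  (2,4):dx=-3,dy=+3->D; (2,5):dx=-1,dy=+9->D; (2,6):dx=-4,dy=+7->D; (2,7):dx=-2,dy=+4->D
  (2,8):dx=-9,dy=-6->C; (3,4):dx=+4,dy=+6->C; (3,5):dx=+6,dy=+12->C; (3,6):dx=+3,dy=+10->C
  (3,7):dx=+5,dy=+7->C; (3,8):dx=-2,dy=-3->C; (4,5):dx=+2,dy=+6->C; (4,6):dx=-1,dy=+4->D
  (4,7):dx=+1,dy=+1->C; (4,8):dx=-6,dy=-9->C; (5,6):dx=-3,dy=-2->C; (5,7):dx=-1,dy=-5->C
  (5,8):dx=-8,dy=-15->C; (6,7):dx=+2,dy=-3->D; (6,8):dx=-5,dy=-13->C; (7,8):dx=-7,dy=-10->C
Step 2: C = 22, D = 6, total pairs = 28.
Step 3: tau = (C - D)/(n(n-1)/2) = (22 - 6)/28 = 0.571429.
Step 4: Exact two-sided p-value (enumerate n! = 40320 permutations of y under H0): p = 0.061012.
Step 5: alpha = 0.05. fail to reject H0.

tau_b = 0.5714 (C=22, D=6), p = 0.061012, fail to reject H0.


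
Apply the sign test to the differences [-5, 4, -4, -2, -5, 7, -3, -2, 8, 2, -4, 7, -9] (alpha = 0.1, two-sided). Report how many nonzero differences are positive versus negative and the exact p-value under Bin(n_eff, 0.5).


Step 1: Discard zero differences. Original n = 13; n_eff = number of nonzero differences = 13.
Nonzero differences (with sign): -5, +4, -4, -2, -5, +7, -3, -2, +8, +2, -4, +7, -9
Step 2: Count signs: positive = 5, negative = 8.
Step 3: Under H0: P(positive) = 0.5, so the number of positives S ~ Bin(13, 0.5).
Step 4: Two-sided exact p-value = sum of Bin(13,0.5) probabilities at or below the observed probability = 0.581055.
Step 5: alpha = 0.1. fail to reject H0.

n_eff = 13, pos = 5, neg = 8, p = 0.581055, fail to reject H0.


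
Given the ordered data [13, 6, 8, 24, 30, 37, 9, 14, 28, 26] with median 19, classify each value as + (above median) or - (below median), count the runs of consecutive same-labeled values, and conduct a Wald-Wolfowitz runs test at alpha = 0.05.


Step 1: Compute median = 19; label A = above, B = below.
Labels in order: BBBAAABBAA  (n_A = 5, n_B = 5)
Step 2: Count runs R = 4.
Step 3: Under H0 (random ordering), E[R] = 2*n_A*n_B/(n_A+n_B) + 1 = 2*5*5/10 + 1 = 6.0000.
        Var[R] = 2*n_A*n_B*(2*n_A*n_B - n_A - n_B) / ((n_A+n_B)^2 * (n_A+n_B-1)) = 2000/900 = 2.2222.
        SD[R] = 1.4907.
Step 4: Continuity-corrected z = (R + 0.5 - E[R]) / SD[R] = (4 + 0.5 - 6.0000) / 1.4907 = -1.0062.
Step 5: Two-sided p-value via normal approximation = 2*(1 - Phi(|z|)) = 0.314305.
Step 6: alpha = 0.05. fail to reject H0.

R = 4, z = -1.0062, p = 0.314305, fail to reject H0.


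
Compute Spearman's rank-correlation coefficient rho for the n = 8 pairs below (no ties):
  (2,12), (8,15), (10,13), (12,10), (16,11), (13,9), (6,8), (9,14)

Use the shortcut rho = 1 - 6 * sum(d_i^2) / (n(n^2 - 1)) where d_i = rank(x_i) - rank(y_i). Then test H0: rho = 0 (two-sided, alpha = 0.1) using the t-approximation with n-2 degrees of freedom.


Step 1: Rank x and y separately (midranks; no ties here).
rank(x): 2->1, 8->3, 10->5, 12->6, 16->8, 13->7, 6->2, 9->4
rank(y): 12->5, 15->8, 13->6, 10->3, 11->4, 9->2, 8->1, 14->7
Step 2: d_i = R_x(i) - R_y(i); compute d_i^2.
  (1-5)^2=16, (3-8)^2=25, (5-6)^2=1, (6-3)^2=9, (8-4)^2=16, (7-2)^2=25, (2-1)^2=1, (4-7)^2=9
sum(d^2) = 102.
Step 3: rho = 1 - 6*102 / (8*(8^2 - 1)) = 1 - 612/504 = -0.214286.
Step 4: Under H0, t = rho * sqrt((n-2)/(1-rho^2)) = -0.5374 ~ t(6).
Step 5: Two-sided p-value from the t-distribution with 6 df = 0.610344.
Step 6: alpha = 0.1. fail to reject H0.

rho = -0.2143, p = 0.610344, fail to reject H0 at alpha = 0.1.


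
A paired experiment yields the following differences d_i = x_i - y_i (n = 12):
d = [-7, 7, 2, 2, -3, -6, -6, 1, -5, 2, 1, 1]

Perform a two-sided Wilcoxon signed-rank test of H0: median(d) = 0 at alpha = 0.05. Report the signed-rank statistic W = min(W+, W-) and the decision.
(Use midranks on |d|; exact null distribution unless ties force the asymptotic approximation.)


Step 1: Drop any zero differences (none here) and take |d_i|.
|d| = [7, 7, 2, 2, 3, 6, 6, 1, 5, 2, 1, 1]
Step 2: Midrank |d_i| (ties get averaged ranks).
ranks: |7|->11.5, |7|->11.5, |2|->5, |2|->5, |3|->7, |6|->9.5, |6|->9.5, |1|->2, |5|->8, |2|->5, |1|->2, |1|->2
Step 3: Attach original signs; sum ranks with positive sign and with negative sign.
W+ = 11.5 + 5 + 5 + 2 + 5 + 2 + 2 = 32.5
W- = 11.5 + 7 + 9.5 + 9.5 + 8 = 45.5
(Check: W+ + W- = 78 should equal n(n+1)/2 = 78.)
Step 4: Test statistic W = min(W+, W-) = 32.5.
Step 5: Ties in |d|, so use the tie-corrected normal approximation.
        E[W] = n(n+1)/4 = 12*13/4 = 39.
        Tie groups: |d|=1 (t=3), |d|=2 (t=3), |d|=6 (t=2), |d|=7 (t=2); sum(t^3 - t) = 60.
        Var[W] = n(n+1)(2n+1)/24 - sum(t^3-t)/48 = 3900/24 - 60/48 = 161.25.
        z = (W - E[W]) / sqrt(Var[W]) = (32.5 - 39) / 12.6984 = -0.5119.
        Two-sided p = 2*Phi(z) = 0.608739.
Step 6: alpha = 0.05. fail to reject H0.

W+ = 32.5, W- = 45.5, W = min = 32.5, p = 0.608739, fail to reject H0.


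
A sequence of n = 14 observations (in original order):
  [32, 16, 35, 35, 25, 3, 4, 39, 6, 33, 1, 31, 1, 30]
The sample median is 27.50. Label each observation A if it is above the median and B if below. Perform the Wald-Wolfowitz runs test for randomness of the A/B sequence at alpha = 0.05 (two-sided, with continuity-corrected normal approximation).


Step 1: Compute median = 27.50; label A = above, B = below.
Labels in order: ABAABBBABABABA  (n_A = 7, n_B = 7)
Step 2: Count runs R = 11.
Step 3: Under H0 (random ordering), E[R] = 2*n_A*n_B/(n_A+n_B) + 1 = 2*7*7/14 + 1 = 8.0000.
        Var[R] = 2*n_A*n_B*(2*n_A*n_B - n_A - n_B) / ((n_A+n_B)^2 * (n_A+n_B-1)) = 8232/2548 = 3.2308.
        SD[R] = 1.7974.
Step 4: Continuity-corrected z = (R - 0.5 - E[R]) / SD[R] = (11 - 0.5 - 8.0000) / 1.7974 = 1.3909.
Step 5: Two-sided p-value via normal approximation = 2*(1 - Phi(|z|)) = 0.164264.
Step 6: alpha = 0.05. fail to reject H0.

R = 11, z = 1.3909, p = 0.164264, fail to reject H0.


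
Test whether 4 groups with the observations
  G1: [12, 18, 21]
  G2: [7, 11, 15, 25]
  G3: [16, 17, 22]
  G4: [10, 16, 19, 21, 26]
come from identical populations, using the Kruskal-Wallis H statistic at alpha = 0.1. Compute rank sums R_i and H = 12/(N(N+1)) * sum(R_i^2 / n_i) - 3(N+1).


Step 1: Combine all N = 15 observations and assign midranks.
sorted (value, group, rank): (7,G2,1), (10,G4,2), (11,G2,3), (12,G1,4), (15,G2,5), (16,G3,6.5), (16,G4,6.5), (17,G3,8), (18,G1,9), (19,G4,10), (21,G1,11.5), (21,G4,11.5), (22,G3,13), (25,G2,14), (26,G4,15)
Step 2: Sum ranks within each group.
R_1 = 24.5 (n_1 = 3)
R_2 = 23 (n_2 = 4)
R_3 = 27.5 (n_3 = 3)
R_4 = 45 (n_4 = 5)
Step 3: H = 12/(N(N+1)) * sum(R_i^2/n_i) - 3(N+1)
     = 12/(15*16) * (24.5^2/3 + 23^2/4 + 27.5^2/3 + 45^2/5) - 3*16
     = 0.050000 * 989.417 - 48
     = 1.470833.
Step 4: Ties present; correction factor C = 1 - 12/(15^3 - 15) = 0.996429. Corrected H = 1.470833 / 0.996429 = 1.476105.
Step 5: Under H0, H ~ chi^2(3); p-value = 0.687796.
Step 6: alpha = 0.1. fail to reject H0.

H = 1.4761, df = 3, p = 0.687796, fail to reject H0.


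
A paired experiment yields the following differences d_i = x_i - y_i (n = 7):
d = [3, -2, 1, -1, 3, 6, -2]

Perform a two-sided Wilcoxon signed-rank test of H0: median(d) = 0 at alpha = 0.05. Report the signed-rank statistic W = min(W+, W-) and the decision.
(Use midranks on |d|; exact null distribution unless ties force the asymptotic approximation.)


Step 1: Drop any zero differences (none here) and take |d_i|.
|d| = [3, 2, 1, 1, 3, 6, 2]
Step 2: Midrank |d_i| (ties get averaged ranks).
ranks: |3|->5.5, |2|->3.5, |1|->1.5, |1|->1.5, |3|->5.5, |6|->7, |2|->3.5
Step 3: Attach original signs; sum ranks with positive sign and with negative sign.
W+ = 5.5 + 1.5 + 5.5 + 7 = 19.5
W- = 3.5 + 1.5 + 3.5 = 8.5
(Check: W+ + W- = 28 should equal n(n+1)/2 = 28.)
Step 4: Test statistic W = min(W+, W-) = 8.5.
Step 5: Ties in |d|, so use the tie-corrected normal approximation.
        E[W] = n(n+1)/4 = 7*8/4 = 14.
        Tie groups: |d|=1 (t=2), |d|=2 (t=2), |d|=3 (t=2); sum(t^3 - t) = 18.
        Var[W] = n(n+1)(2n+1)/24 - sum(t^3-t)/48 = 840/24 - 18/48 = 34.625.
        z = (W - E[W]) / sqrt(Var[W]) = (8.5 - 14) / 5.8843 = -0.9347.
        Two-sided p = 2*Phi(z) = 0.349948.
Step 6: alpha = 0.05. fail to reject H0.

W+ = 19.5, W- = 8.5, W = min = 8.5, p = 0.349948, fail to reject H0.


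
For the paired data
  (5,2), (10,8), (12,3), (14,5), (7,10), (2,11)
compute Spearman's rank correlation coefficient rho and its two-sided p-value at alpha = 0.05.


Step 1: Rank x and y separately (midranks; no ties here).
rank(x): 5->2, 10->4, 12->5, 14->6, 7->3, 2->1
rank(y): 2->1, 8->4, 3->2, 5->3, 10->5, 11->6
Step 2: d_i = R_x(i) - R_y(i); compute d_i^2.
  (2-1)^2=1, (4-4)^2=0, (5-2)^2=9, (6-3)^2=9, (3-5)^2=4, (1-6)^2=25
sum(d^2) = 48.
Step 3: rho = 1 - 6*48 / (6*(6^2 - 1)) = 1 - 288/210 = -0.371429.
Step 4: Under H0, t = rho * sqrt((n-2)/(1-rho^2)) = -0.8001 ~ t(4).
Step 5: Two-sided p-value from the t-distribution with 4 df = 0.468478.
Step 6: alpha = 0.05. fail to reject H0.

rho = -0.3714, p = 0.468478, fail to reject H0 at alpha = 0.05.


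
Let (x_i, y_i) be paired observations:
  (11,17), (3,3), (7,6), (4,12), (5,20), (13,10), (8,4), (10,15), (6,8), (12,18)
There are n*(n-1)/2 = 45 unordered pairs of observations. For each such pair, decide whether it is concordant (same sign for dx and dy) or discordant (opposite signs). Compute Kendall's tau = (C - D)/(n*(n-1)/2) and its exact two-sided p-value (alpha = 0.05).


Step 1: Enumerate the 45 unordered pairs (i,j) with i<j and classify each by sign(x_j-x_i) * sign(y_j-y_i).
  (1,2):dx=-8,dy=-14->C; (1,3):dx=-4,dy=-11->C; (1,4):dx=-7,dy=-5->C; (1,5):dx=-6,dy=+3->D
  (1,6):dx=+2,dy=-7->D; (1,7):dx=-3,dy=-13->C; (1,8):dx=-1,dy=-2->C; (1,9):dx=-5,dy=-9->C
  (1,10):dx=+1,dy=+1->C; (2,3):dx=+4,dy=+3->C; (2,4):dx=+1,dy=+9->C; (2,5):dx=+2,dy=+17->C
  (2,6):dx=+10,dy=+7->C; (2,7):dx=+5,dy=+1->C; (2,8):dx=+7,dy=+12->C; (2,9):dx=+3,dy=+5->C
  (2,10):dx=+9,dy=+15->C; (3,4):dx=-3,dy=+6->D; (3,5):dx=-2,dy=+14->D; (3,6):dx=+6,dy=+4->C
  (3,7):dx=+1,dy=-2->D; (3,8):dx=+3,dy=+9->C; (3,9):dx=-1,dy=+2->D; (3,10):dx=+5,dy=+12->C
  (4,5):dx=+1,dy=+8->C; (4,6):dx=+9,dy=-2->D; (4,7):dx=+4,dy=-8->D; (4,8):dx=+6,dy=+3->C
  (4,9):dx=+2,dy=-4->D; (4,10):dx=+8,dy=+6->C; (5,6):dx=+8,dy=-10->D; (5,7):dx=+3,dy=-16->D
  (5,8):dx=+5,dy=-5->D; (5,9):dx=+1,dy=-12->D; (5,10):dx=+7,dy=-2->D; (6,7):dx=-5,dy=-6->C
  (6,8):dx=-3,dy=+5->D; (6,9):dx=-7,dy=-2->C; (6,10):dx=-1,dy=+8->D; (7,8):dx=+2,dy=+11->C
  (7,9):dx=-2,dy=+4->D; (7,10):dx=+4,dy=+14->C; (8,9):dx=-4,dy=-7->C; (8,10):dx=+2,dy=+3->C
  (9,10):dx=+6,dy=+10->C
Step 2: C = 28, D = 17, total pairs = 45.
Step 3: tau = (C - D)/(n(n-1)/2) = (28 - 17)/45 = 0.244444.
Step 4: Exact two-sided p-value (enumerate n! = 3628800 permutations of y under H0): p = 0.380720.
Step 5: alpha = 0.05. fail to reject H0.

tau_b = 0.2444 (C=28, D=17), p = 0.380720, fail to reject H0.


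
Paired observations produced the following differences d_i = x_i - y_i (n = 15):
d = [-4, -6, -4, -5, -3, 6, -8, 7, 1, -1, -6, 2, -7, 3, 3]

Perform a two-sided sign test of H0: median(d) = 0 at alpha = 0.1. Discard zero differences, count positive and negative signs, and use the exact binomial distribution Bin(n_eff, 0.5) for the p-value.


Step 1: Discard zero differences. Original n = 15; n_eff = number of nonzero differences = 15.
Nonzero differences (with sign): -4, -6, -4, -5, -3, +6, -8, +7, +1, -1, -6, +2, -7, +3, +3
Step 2: Count signs: positive = 6, negative = 9.
Step 3: Under H0: P(positive) = 0.5, so the number of positives S ~ Bin(15, 0.5).
Step 4: Two-sided exact p-value = sum of Bin(15,0.5) probabilities at or below the observed probability = 0.607239.
Step 5: alpha = 0.1. fail to reject H0.

n_eff = 15, pos = 6, neg = 9, p = 0.607239, fail to reject H0.


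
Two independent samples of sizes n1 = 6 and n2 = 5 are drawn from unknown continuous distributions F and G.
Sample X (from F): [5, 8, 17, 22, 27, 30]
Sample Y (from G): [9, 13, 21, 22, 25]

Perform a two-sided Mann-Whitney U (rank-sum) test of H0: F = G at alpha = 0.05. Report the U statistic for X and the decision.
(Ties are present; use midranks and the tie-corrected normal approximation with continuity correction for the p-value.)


Step 1: Combine and sort all 11 observations; assign midranks.
sorted (value, group): (5,X), (8,X), (9,Y), (13,Y), (17,X), (21,Y), (22,X), (22,Y), (25,Y), (27,X), (30,X)
ranks: 5->1, 8->2, 9->3, 13->4, 17->5, 21->6, 22->7.5, 22->7.5, 25->9, 27->10, 30->11
Step 2: Rank sum for X: R1 = 1 + 2 + 5 + 7.5 + 10 + 11 = 36.5.
Step 3: U_X = R1 - n1(n1+1)/2 = 36.5 - 6*7/2 = 36.5 - 21 = 15.5.
       U_Y = n1*n2 - U_X = 30 - 15.5 = 14.5.
Step 4: Ties are present, so use the tie-corrected normal approximation (with continuity correction) for the p-value.
Step 5: p-value = 1.000000; compare to alpha = 0.05. fail to reject H0.

U_X = 15.5, p = 1.000000, fail to reject H0 at alpha = 0.05.


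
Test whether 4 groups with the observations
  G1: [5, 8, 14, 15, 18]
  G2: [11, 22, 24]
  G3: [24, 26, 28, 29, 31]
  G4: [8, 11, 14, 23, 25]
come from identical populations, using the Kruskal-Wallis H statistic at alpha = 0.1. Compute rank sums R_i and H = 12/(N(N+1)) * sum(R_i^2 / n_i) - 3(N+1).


Step 1: Combine all N = 18 observations and assign midranks.
sorted (value, group, rank): (5,G1,1), (8,G1,2.5), (8,G4,2.5), (11,G2,4.5), (11,G4,4.5), (14,G1,6.5), (14,G4,6.5), (15,G1,8), (18,G1,9), (22,G2,10), (23,G4,11), (24,G2,12.5), (24,G3,12.5), (25,G4,14), (26,G3,15), (28,G3,16), (29,G3,17), (31,G3,18)
Step 2: Sum ranks within each group.
R_1 = 27 (n_1 = 5)
R_2 = 27 (n_2 = 3)
R_3 = 78.5 (n_3 = 5)
R_4 = 38.5 (n_4 = 5)
Step 3: H = 12/(N(N+1)) * sum(R_i^2/n_i) - 3(N+1)
     = 12/(18*19) * (27^2/5 + 27^2/3 + 78.5^2/5 + 38.5^2/5) - 3*19
     = 0.035088 * 1917.7 - 57
     = 10.287719.
Step 4: Ties present; correction factor C = 1 - 24/(18^3 - 18) = 0.995872. Corrected H = 10.287719 / 0.995872 = 10.330363.
Step 5: Under H0, H ~ chi^2(3); p-value = 0.015957.
Step 6: alpha = 0.1. reject H0.

H = 10.3304, df = 3, p = 0.015957, reject H0.


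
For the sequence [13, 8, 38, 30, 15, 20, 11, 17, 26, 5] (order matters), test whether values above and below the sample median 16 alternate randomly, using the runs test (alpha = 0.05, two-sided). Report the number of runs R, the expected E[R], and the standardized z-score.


Step 1: Compute median = 16; label A = above, B = below.
Labels in order: BBAABABAAB  (n_A = 5, n_B = 5)
Step 2: Count runs R = 7.
Step 3: Under H0 (random ordering), E[R] = 2*n_A*n_B/(n_A+n_B) + 1 = 2*5*5/10 + 1 = 6.0000.
        Var[R] = 2*n_A*n_B*(2*n_A*n_B - n_A - n_B) / ((n_A+n_B)^2 * (n_A+n_B-1)) = 2000/900 = 2.2222.
        SD[R] = 1.4907.
Step 4: Continuity-corrected z = (R - 0.5 - E[R]) / SD[R] = (7 - 0.5 - 6.0000) / 1.4907 = 0.3354.
Step 5: Two-sided p-value via normal approximation = 2*(1 - Phi(|z|)) = 0.737316.
Step 6: alpha = 0.05. fail to reject H0.

R = 7, z = 0.3354, p = 0.737316, fail to reject H0.


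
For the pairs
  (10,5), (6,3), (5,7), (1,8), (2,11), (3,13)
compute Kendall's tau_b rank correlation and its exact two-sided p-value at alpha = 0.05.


Step 1: Enumerate the 15 unordered pairs (i,j) with i<j and classify each by sign(x_j-x_i) * sign(y_j-y_i).
  (1,2):dx=-4,dy=-2->C; (1,3):dx=-5,dy=+2->D; (1,4):dx=-9,dy=+3->D; (1,5):dx=-8,dy=+6->D
  (1,6):dx=-7,dy=+8->D; (2,3):dx=-1,dy=+4->D; (2,4):dx=-5,dy=+5->D; (2,5):dx=-4,dy=+8->D
  (2,6):dx=-3,dy=+10->D; (3,4):dx=-4,dy=+1->D; (3,5):dx=-3,dy=+4->D; (3,6):dx=-2,dy=+6->D
  (4,5):dx=+1,dy=+3->C; (4,6):dx=+2,dy=+5->C; (5,6):dx=+1,dy=+2->C
Step 2: C = 4, D = 11, total pairs = 15.
Step 3: tau = (C - D)/(n(n-1)/2) = (4 - 11)/15 = -0.466667.
Step 4: Exact two-sided p-value (enumerate n! = 720 permutations of y under H0): p = 0.272222.
Step 5: alpha = 0.05. fail to reject H0.

tau_b = -0.4667 (C=4, D=11), p = 0.272222, fail to reject H0.


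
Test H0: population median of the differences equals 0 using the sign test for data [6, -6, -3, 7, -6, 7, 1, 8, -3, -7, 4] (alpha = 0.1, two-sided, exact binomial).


Step 1: Discard zero differences. Original n = 11; n_eff = number of nonzero differences = 11.
Nonzero differences (with sign): +6, -6, -3, +7, -6, +7, +1, +8, -3, -7, +4
Step 2: Count signs: positive = 6, negative = 5.
Step 3: Under H0: P(positive) = 0.5, so the number of positives S ~ Bin(11, 0.5).
Step 4: Two-sided exact p-value = sum of Bin(11,0.5) probabilities at or below the observed probability = 1.000000.
Step 5: alpha = 0.1. fail to reject H0.

n_eff = 11, pos = 6, neg = 5, p = 1.000000, fail to reject H0.


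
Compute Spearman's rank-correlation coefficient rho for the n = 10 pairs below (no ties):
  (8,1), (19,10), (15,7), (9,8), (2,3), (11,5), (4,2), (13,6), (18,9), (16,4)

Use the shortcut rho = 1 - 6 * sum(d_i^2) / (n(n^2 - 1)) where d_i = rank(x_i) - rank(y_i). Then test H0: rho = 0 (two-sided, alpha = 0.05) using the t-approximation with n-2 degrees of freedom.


Step 1: Rank x and y separately (midranks; no ties here).
rank(x): 8->3, 19->10, 15->7, 9->4, 2->1, 11->5, 4->2, 13->6, 18->9, 16->8
rank(y): 1->1, 10->10, 7->7, 8->8, 3->3, 5->5, 2->2, 6->6, 9->9, 4->4
Step 2: d_i = R_x(i) - R_y(i); compute d_i^2.
  (3-1)^2=4, (10-10)^2=0, (7-7)^2=0, (4-8)^2=16, (1-3)^2=4, (5-5)^2=0, (2-2)^2=0, (6-6)^2=0, (9-9)^2=0, (8-4)^2=16
sum(d^2) = 40.
Step 3: rho = 1 - 6*40 / (10*(10^2 - 1)) = 1 - 240/990 = 0.757576.
Step 4: Under H0, t = rho * sqrt((n-2)/(1-rho^2)) = 3.2827 ~ t(8).
Step 5: Two-sided p-value from the t-distribution with 8 df = 0.011143.
Step 6: alpha = 0.05. reject H0.

rho = 0.7576, p = 0.011143, reject H0 at alpha = 0.05.


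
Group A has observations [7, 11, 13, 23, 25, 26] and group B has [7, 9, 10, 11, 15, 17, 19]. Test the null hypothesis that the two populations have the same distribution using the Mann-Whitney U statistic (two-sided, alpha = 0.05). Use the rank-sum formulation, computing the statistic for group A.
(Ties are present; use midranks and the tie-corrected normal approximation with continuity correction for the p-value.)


Step 1: Combine and sort all 13 observations; assign midranks.
sorted (value, group): (7,X), (7,Y), (9,Y), (10,Y), (11,X), (11,Y), (13,X), (15,Y), (17,Y), (19,Y), (23,X), (25,X), (26,X)
ranks: 7->1.5, 7->1.5, 9->3, 10->4, 11->5.5, 11->5.5, 13->7, 15->8, 17->9, 19->10, 23->11, 25->12, 26->13
Step 2: Rank sum for X: R1 = 1.5 + 5.5 + 7 + 11 + 12 + 13 = 50.
Step 3: U_X = R1 - n1(n1+1)/2 = 50 - 6*7/2 = 50 - 21 = 29.
       U_Y = n1*n2 - U_X = 42 - 29 = 13.
Step 4: Ties are present, so use the tie-corrected normal approximation (with continuity correction) for the p-value.
Step 5: p-value = 0.282651; compare to alpha = 0.05. fail to reject H0.

U_X = 29, p = 0.282651, fail to reject H0 at alpha = 0.05.


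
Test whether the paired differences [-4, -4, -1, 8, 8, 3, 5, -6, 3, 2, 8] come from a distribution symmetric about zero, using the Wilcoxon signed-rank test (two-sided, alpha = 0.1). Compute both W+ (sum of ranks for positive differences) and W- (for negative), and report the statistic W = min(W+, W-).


Step 1: Drop any zero differences (none here) and take |d_i|.
|d| = [4, 4, 1, 8, 8, 3, 5, 6, 3, 2, 8]
Step 2: Midrank |d_i| (ties get averaged ranks).
ranks: |4|->5.5, |4|->5.5, |1|->1, |8|->10, |8|->10, |3|->3.5, |5|->7, |6|->8, |3|->3.5, |2|->2, |8|->10
Step 3: Attach original signs; sum ranks with positive sign and with negative sign.
W+ = 10 + 10 + 3.5 + 7 + 3.5 + 2 + 10 = 46
W- = 5.5 + 5.5 + 1 + 8 = 20
(Check: W+ + W- = 66 should equal n(n+1)/2 = 66.)
Step 4: Test statistic W = min(W+, W-) = 20.
Step 5: Ties in |d|, so use the tie-corrected normal approximation.
        E[W] = n(n+1)/4 = 11*12/4 = 33.
        Tie groups: |d|=3 (t=2), |d|=4 (t=2), |d|=8 (t=3); sum(t^3 - t) = 36.
        Var[W] = n(n+1)(2n+1)/24 - sum(t^3-t)/48 = 3036/24 - 36/48 = 125.75.
        z = (W - E[W]) / sqrt(Var[W]) = (20 - 33) / 11.2138 = -1.1593.
        Two-sided p = 2*Phi(z) = 0.246341.
Step 6: alpha = 0.1. fail to reject H0.

W+ = 46, W- = 20, W = min = 20, p = 0.246341, fail to reject H0.


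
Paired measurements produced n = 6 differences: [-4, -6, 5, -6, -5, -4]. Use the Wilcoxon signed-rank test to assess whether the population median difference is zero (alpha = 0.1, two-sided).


Step 1: Drop any zero differences (none here) and take |d_i|.
|d| = [4, 6, 5, 6, 5, 4]
Step 2: Midrank |d_i| (ties get averaged ranks).
ranks: |4|->1.5, |6|->5.5, |5|->3.5, |6|->5.5, |5|->3.5, |4|->1.5
Step 3: Attach original signs; sum ranks with positive sign and with negative sign.
W+ = 3.5 = 3.5
W- = 1.5 + 5.5 + 5.5 + 3.5 + 1.5 = 17.5
(Check: W+ + W- = 21 should equal n(n+1)/2 = 21.)
Step 4: Test statistic W = min(W+, W-) = 3.5.
Step 5: Ties in |d|, so use the tie-corrected normal approximation.
        E[W] = n(n+1)/4 = 6*7/4 = 10.5.
        Tie groups: |d|=4 (t=2), |d|=5 (t=2), |d|=6 (t=2); sum(t^3 - t) = 18.
        Var[W] = n(n+1)(2n+1)/24 - sum(t^3-t)/48 = 546/24 - 18/48 = 22.375.
        z = (W - E[W]) / sqrt(Var[W]) = (3.5 - 10.5) / 4.7302 = -1.4798.
        Two-sided p = 2*Phi(z) = 0.138914.
Step 6: alpha = 0.1. fail to reject H0.

W+ = 3.5, W- = 17.5, W = min = 3.5, p = 0.138914, fail to reject H0.


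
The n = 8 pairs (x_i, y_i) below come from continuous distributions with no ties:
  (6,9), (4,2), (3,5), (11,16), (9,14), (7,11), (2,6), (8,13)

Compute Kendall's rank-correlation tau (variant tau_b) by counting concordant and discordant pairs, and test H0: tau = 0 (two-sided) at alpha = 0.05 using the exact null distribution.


Step 1: Enumerate the 28 unordered pairs (i,j) with i<j and classify each by sign(x_j-x_i) * sign(y_j-y_i).
  (1,2):dx=-2,dy=-7->C; (1,3):dx=-3,dy=-4->C; (1,4):dx=+5,dy=+7->C; (1,5):dx=+3,dy=+5->C
  (1,6):dx=+1,dy=+2->C; (1,7):dx=-4,dy=-3->C; (1,8):dx=+2,dy=+4->C; (2,3):dx=-1,dy=+3->D
  (2,4):dx=+7,dy=+14->C; (2,5):dx=+5,dy=+12->C; (2,6):dx=+3,dy=+9->C; (2,7):dx=-2,dy=+4->D
  (2,8):dx=+4,dy=+11->C; (3,4):dx=+8,dy=+11->C; (3,5):dx=+6,dy=+9->C; (3,6):dx=+4,dy=+6->C
  (3,7):dx=-1,dy=+1->D; (3,8):dx=+5,dy=+8->C; (4,5):dx=-2,dy=-2->C; (4,6):dx=-4,dy=-5->C
  (4,7):dx=-9,dy=-10->C; (4,8):dx=-3,dy=-3->C; (5,6):dx=-2,dy=-3->C; (5,7):dx=-7,dy=-8->C
  (5,8):dx=-1,dy=-1->C; (6,7):dx=-5,dy=-5->C; (6,8):dx=+1,dy=+2->C; (7,8):dx=+6,dy=+7->C
Step 2: C = 25, D = 3, total pairs = 28.
Step 3: tau = (C - D)/(n(n-1)/2) = (25 - 3)/28 = 0.785714.
Step 4: Exact two-sided p-value (enumerate n! = 40320 permutations of y under H0): p = 0.005506.
Step 5: alpha = 0.05. reject H0.

tau_b = 0.7857 (C=25, D=3), p = 0.005506, reject H0.


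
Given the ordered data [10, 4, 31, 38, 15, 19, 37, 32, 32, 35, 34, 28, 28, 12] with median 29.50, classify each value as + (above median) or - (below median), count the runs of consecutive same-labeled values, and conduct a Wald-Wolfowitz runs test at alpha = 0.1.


Step 1: Compute median = 29.50; label A = above, B = below.
Labels in order: BBAABBAAAAABBB  (n_A = 7, n_B = 7)
Step 2: Count runs R = 5.
Step 3: Under H0 (random ordering), E[R] = 2*n_A*n_B/(n_A+n_B) + 1 = 2*7*7/14 + 1 = 8.0000.
        Var[R] = 2*n_A*n_B*(2*n_A*n_B - n_A - n_B) / ((n_A+n_B)^2 * (n_A+n_B-1)) = 8232/2548 = 3.2308.
        SD[R] = 1.7974.
Step 4: Continuity-corrected z = (R + 0.5 - E[R]) / SD[R] = (5 + 0.5 - 8.0000) / 1.7974 = -1.3909.
Step 5: Two-sided p-value via normal approximation = 2*(1 - Phi(|z|)) = 0.164264.
Step 6: alpha = 0.1. fail to reject H0.

R = 5, z = -1.3909, p = 0.164264, fail to reject H0.


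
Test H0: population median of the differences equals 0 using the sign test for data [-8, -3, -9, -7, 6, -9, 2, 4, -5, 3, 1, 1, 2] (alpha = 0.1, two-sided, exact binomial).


Step 1: Discard zero differences. Original n = 13; n_eff = number of nonzero differences = 13.
Nonzero differences (with sign): -8, -3, -9, -7, +6, -9, +2, +4, -5, +3, +1, +1, +2
Step 2: Count signs: positive = 7, negative = 6.
Step 3: Under H0: P(positive) = 0.5, so the number of positives S ~ Bin(13, 0.5).
Step 4: Two-sided exact p-value = sum of Bin(13,0.5) probabilities at or below the observed probability = 1.000000.
Step 5: alpha = 0.1. fail to reject H0.

n_eff = 13, pos = 7, neg = 6, p = 1.000000, fail to reject H0.


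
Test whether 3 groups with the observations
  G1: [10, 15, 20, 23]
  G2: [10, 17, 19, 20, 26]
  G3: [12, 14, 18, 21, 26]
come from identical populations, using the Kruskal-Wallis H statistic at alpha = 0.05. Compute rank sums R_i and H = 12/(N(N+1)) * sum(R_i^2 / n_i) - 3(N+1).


Step 1: Combine all N = 14 observations and assign midranks.
sorted (value, group, rank): (10,G1,1.5), (10,G2,1.5), (12,G3,3), (14,G3,4), (15,G1,5), (17,G2,6), (18,G3,7), (19,G2,8), (20,G1,9.5), (20,G2,9.5), (21,G3,11), (23,G1,12), (26,G2,13.5), (26,G3,13.5)
Step 2: Sum ranks within each group.
R_1 = 28 (n_1 = 4)
R_2 = 38.5 (n_2 = 5)
R_3 = 38.5 (n_3 = 5)
Step 3: H = 12/(N(N+1)) * sum(R_i^2/n_i) - 3(N+1)
     = 12/(14*15) * (28^2/4 + 38.5^2/5 + 38.5^2/5) - 3*15
     = 0.057143 * 788.9 - 45
     = 0.080000.
Step 4: Ties present; correction factor C = 1 - 18/(14^3 - 14) = 0.993407. Corrected H = 0.080000 / 0.993407 = 0.080531.
Step 5: Under H0, H ~ chi^2(2); p-value = 0.960534.
Step 6: alpha = 0.05. fail to reject H0.

H = 0.0805, df = 2, p = 0.960534, fail to reject H0.


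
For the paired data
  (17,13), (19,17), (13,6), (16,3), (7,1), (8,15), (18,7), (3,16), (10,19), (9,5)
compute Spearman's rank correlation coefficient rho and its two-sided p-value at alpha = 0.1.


Step 1: Rank x and y separately (midranks; no ties here).
rank(x): 17->8, 19->10, 13->6, 16->7, 7->2, 8->3, 18->9, 3->1, 10->5, 9->4
rank(y): 13->6, 17->9, 6->4, 3->2, 1->1, 15->7, 7->5, 16->8, 19->10, 5->3
Step 2: d_i = R_x(i) - R_y(i); compute d_i^2.
  (8-6)^2=4, (10-9)^2=1, (6-4)^2=4, (7-2)^2=25, (2-1)^2=1, (3-7)^2=16, (9-5)^2=16, (1-8)^2=49, (5-10)^2=25, (4-3)^2=1
sum(d^2) = 142.
Step 3: rho = 1 - 6*142 / (10*(10^2 - 1)) = 1 - 852/990 = 0.139394.
Step 4: Under H0, t = rho * sqrt((n-2)/(1-rho^2)) = 0.3982 ~ t(8).
Step 5: Two-sided p-value from the t-distribution with 8 df = 0.700932.
Step 6: alpha = 0.1. fail to reject H0.

rho = 0.1394, p = 0.700932, fail to reject H0 at alpha = 0.1.


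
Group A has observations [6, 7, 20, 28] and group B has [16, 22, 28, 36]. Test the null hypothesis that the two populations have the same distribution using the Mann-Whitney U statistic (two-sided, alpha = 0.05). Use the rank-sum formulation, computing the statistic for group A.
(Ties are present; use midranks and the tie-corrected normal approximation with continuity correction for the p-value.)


Step 1: Combine and sort all 8 observations; assign midranks.
sorted (value, group): (6,X), (7,X), (16,Y), (20,X), (22,Y), (28,X), (28,Y), (36,Y)
ranks: 6->1, 7->2, 16->3, 20->4, 22->5, 28->6.5, 28->6.5, 36->8
Step 2: Rank sum for X: R1 = 1 + 2 + 4 + 6.5 = 13.5.
Step 3: U_X = R1 - n1(n1+1)/2 = 13.5 - 4*5/2 = 13.5 - 10 = 3.5.
       U_Y = n1*n2 - U_X = 16 - 3.5 = 12.5.
Step 4: Ties are present, so use the tie-corrected normal approximation (with continuity correction) for the p-value.
Step 5: p-value = 0.245383; compare to alpha = 0.05. fail to reject H0.

U_X = 3.5, p = 0.245383, fail to reject H0 at alpha = 0.05.


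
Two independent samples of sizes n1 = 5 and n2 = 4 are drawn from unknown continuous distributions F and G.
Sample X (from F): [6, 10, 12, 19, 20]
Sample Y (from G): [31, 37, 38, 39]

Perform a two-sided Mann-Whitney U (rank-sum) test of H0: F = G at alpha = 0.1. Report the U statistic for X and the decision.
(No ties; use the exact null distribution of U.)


Step 1: Combine and sort all 9 observations; assign midranks.
sorted (value, group): (6,X), (10,X), (12,X), (19,X), (20,X), (31,Y), (37,Y), (38,Y), (39,Y)
ranks: 6->1, 10->2, 12->3, 19->4, 20->5, 31->6, 37->7, 38->8, 39->9
Step 2: Rank sum for X: R1 = 1 + 2 + 3 + 4 + 5 = 15.
Step 3: U_X = R1 - n1(n1+1)/2 = 15 - 5*6/2 = 15 - 15 = 0.
       U_Y = n1*n2 - U_X = 20 - 0 = 20.
Step 4: No ties, so the exact null distribution of U (based on enumerating the C(9,5) = 126 equally likely rank assignments) gives the two-sided p-value.
Step 5: p-value = 0.015873; compare to alpha = 0.1. reject H0.

U_X = 0, p = 0.015873, reject H0 at alpha = 0.1.


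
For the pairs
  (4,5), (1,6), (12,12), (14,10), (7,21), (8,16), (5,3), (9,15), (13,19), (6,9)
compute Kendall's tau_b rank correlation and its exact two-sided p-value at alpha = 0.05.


Step 1: Enumerate the 45 unordered pairs (i,j) with i<j and classify each by sign(x_j-x_i) * sign(y_j-y_i).
  (1,2):dx=-3,dy=+1->D; (1,3):dx=+8,dy=+7->C; (1,4):dx=+10,dy=+5->C; (1,5):dx=+3,dy=+16->C
  (1,6):dx=+4,dy=+11->C; (1,7):dx=+1,dy=-2->D; (1,8):dx=+5,dy=+10->C; (1,9):dx=+9,dy=+14->C
  (1,10):dx=+2,dy=+4->C; (2,3):dx=+11,dy=+6->C; (2,4):dx=+13,dy=+4->C; (2,5):dx=+6,dy=+15->C
  (2,6):dx=+7,dy=+10->C; (2,7):dx=+4,dy=-3->D; (2,8):dx=+8,dy=+9->C; (2,9):dx=+12,dy=+13->C
  (2,10):dx=+5,dy=+3->C; (3,4):dx=+2,dy=-2->D; (3,5):dx=-5,dy=+9->D; (3,6):dx=-4,dy=+4->D
  (3,7):dx=-7,dy=-9->C; (3,8):dx=-3,dy=+3->D; (3,9):dx=+1,dy=+7->C; (3,10):dx=-6,dy=-3->C
  (4,5):dx=-7,dy=+11->D; (4,6):dx=-6,dy=+6->D; (4,7):dx=-9,dy=-7->C; (4,8):dx=-5,dy=+5->D
  (4,9):dx=-1,dy=+9->D; (4,10):dx=-8,dy=-1->C; (5,6):dx=+1,dy=-5->D; (5,7):dx=-2,dy=-18->C
  (5,8):dx=+2,dy=-6->D; (5,9):dx=+6,dy=-2->D; (5,10):dx=-1,dy=-12->C; (6,7):dx=-3,dy=-13->C
  (6,8):dx=+1,dy=-1->D; (6,9):dx=+5,dy=+3->C; (6,10):dx=-2,dy=-7->C; (7,8):dx=+4,dy=+12->C
  (7,9):dx=+8,dy=+16->C; (7,10):dx=+1,dy=+6->C; (8,9):dx=+4,dy=+4->C; (8,10):dx=-3,dy=-6->C
  (9,10):dx=-7,dy=-10->C
Step 2: C = 30, D = 15, total pairs = 45.
Step 3: tau = (C - D)/(n(n-1)/2) = (30 - 15)/45 = 0.333333.
Step 4: Exact two-sided p-value (enumerate n! = 3628800 permutations of y under H0): p = 0.216373.
Step 5: alpha = 0.05. fail to reject H0.

tau_b = 0.3333 (C=30, D=15), p = 0.216373, fail to reject H0.
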